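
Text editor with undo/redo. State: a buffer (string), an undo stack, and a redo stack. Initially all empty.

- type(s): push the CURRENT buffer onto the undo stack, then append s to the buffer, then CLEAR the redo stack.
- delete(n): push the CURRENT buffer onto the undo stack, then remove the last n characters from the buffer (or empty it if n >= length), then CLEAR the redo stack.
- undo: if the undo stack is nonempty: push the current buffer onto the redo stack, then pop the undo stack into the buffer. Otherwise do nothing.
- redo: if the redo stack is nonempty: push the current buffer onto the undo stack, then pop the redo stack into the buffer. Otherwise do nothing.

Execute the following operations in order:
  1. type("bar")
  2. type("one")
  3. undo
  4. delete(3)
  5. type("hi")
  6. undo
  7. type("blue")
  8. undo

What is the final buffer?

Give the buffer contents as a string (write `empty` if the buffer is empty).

Answer: empty

Derivation:
After op 1 (type): buf='bar' undo_depth=1 redo_depth=0
After op 2 (type): buf='barone' undo_depth=2 redo_depth=0
After op 3 (undo): buf='bar' undo_depth=1 redo_depth=1
After op 4 (delete): buf='(empty)' undo_depth=2 redo_depth=0
After op 5 (type): buf='hi' undo_depth=3 redo_depth=0
After op 6 (undo): buf='(empty)' undo_depth=2 redo_depth=1
After op 7 (type): buf='blue' undo_depth=3 redo_depth=0
After op 8 (undo): buf='(empty)' undo_depth=2 redo_depth=1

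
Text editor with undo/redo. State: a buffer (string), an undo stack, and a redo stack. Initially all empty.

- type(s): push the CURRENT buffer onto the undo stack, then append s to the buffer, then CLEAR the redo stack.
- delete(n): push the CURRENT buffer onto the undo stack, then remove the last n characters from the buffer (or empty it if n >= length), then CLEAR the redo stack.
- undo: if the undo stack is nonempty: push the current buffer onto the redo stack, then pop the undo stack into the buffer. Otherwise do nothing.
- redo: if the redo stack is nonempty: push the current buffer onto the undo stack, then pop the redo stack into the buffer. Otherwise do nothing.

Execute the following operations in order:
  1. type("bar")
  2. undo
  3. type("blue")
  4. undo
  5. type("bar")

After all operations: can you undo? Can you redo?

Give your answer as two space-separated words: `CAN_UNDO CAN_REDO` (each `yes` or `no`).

After op 1 (type): buf='bar' undo_depth=1 redo_depth=0
After op 2 (undo): buf='(empty)' undo_depth=0 redo_depth=1
After op 3 (type): buf='blue' undo_depth=1 redo_depth=0
After op 4 (undo): buf='(empty)' undo_depth=0 redo_depth=1
After op 5 (type): buf='bar' undo_depth=1 redo_depth=0

Answer: yes no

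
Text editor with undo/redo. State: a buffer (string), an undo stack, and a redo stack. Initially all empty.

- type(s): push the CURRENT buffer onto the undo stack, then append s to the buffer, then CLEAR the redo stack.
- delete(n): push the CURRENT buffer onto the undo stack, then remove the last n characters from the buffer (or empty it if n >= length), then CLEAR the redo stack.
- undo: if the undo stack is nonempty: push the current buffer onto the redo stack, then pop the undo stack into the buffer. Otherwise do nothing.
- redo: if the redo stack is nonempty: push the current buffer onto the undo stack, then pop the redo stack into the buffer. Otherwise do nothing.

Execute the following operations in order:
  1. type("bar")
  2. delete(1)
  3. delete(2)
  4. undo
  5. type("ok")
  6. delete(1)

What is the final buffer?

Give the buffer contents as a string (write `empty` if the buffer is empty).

Answer: bao

Derivation:
After op 1 (type): buf='bar' undo_depth=1 redo_depth=0
After op 2 (delete): buf='ba' undo_depth=2 redo_depth=0
After op 3 (delete): buf='(empty)' undo_depth=3 redo_depth=0
After op 4 (undo): buf='ba' undo_depth=2 redo_depth=1
After op 5 (type): buf='baok' undo_depth=3 redo_depth=0
After op 6 (delete): buf='bao' undo_depth=4 redo_depth=0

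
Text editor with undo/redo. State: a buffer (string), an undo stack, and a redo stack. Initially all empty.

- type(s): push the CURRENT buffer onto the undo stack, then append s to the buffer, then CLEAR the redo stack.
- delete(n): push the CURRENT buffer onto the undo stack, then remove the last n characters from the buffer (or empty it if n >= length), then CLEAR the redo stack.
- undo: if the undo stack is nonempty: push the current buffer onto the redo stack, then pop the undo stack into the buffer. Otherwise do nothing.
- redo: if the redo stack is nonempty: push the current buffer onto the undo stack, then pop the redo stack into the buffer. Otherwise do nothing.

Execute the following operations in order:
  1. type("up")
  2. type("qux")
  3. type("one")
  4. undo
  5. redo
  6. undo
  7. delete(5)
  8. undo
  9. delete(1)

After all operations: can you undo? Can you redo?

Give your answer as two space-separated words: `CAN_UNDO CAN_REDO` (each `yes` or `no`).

After op 1 (type): buf='up' undo_depth=1 redo_depth=0
After op 2 (type): buf='upqux' undo_depth=2 redo_depth=0
After op 3 (type): buf='upquxone' undo_depth=3 redo_depth=0
After op 4 (undo): buf='upqux' undo_depth=2 redo_depth=1
After op 5 (redo): buf='upquxone' undo_depth=3 redo_depth=0
After op 6 (undo): buf='upqux' undo_depth=2 redo_depth=1
After op 7 (delete): buf='(empty)' undo_depth=3 redo_depth=0
After op 8 (undo): buf='upqux' undo_depth=2 redo_depth=1
After op 9 (delete): buf='upqu' undo_depth=3 redo_depth=0

Answer: yes no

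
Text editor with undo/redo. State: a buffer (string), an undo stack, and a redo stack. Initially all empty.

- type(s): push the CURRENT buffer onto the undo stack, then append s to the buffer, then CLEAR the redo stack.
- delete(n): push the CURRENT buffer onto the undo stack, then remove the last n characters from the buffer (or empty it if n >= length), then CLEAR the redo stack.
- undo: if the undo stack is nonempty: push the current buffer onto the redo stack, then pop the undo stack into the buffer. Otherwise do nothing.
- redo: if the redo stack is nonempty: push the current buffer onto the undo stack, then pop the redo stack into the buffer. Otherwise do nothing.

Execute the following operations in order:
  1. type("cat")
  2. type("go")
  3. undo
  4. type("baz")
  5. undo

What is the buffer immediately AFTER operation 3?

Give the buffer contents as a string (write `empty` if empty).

After op 1 (type): buf='cat' undo_depth=1 redo_depth=0
After op 2 (type): buf='catgo' undo_depth=2 redo_depth=0
After op 3 (undo): buf='cat' undo_depth=1 redo_depth=1

Answer: cat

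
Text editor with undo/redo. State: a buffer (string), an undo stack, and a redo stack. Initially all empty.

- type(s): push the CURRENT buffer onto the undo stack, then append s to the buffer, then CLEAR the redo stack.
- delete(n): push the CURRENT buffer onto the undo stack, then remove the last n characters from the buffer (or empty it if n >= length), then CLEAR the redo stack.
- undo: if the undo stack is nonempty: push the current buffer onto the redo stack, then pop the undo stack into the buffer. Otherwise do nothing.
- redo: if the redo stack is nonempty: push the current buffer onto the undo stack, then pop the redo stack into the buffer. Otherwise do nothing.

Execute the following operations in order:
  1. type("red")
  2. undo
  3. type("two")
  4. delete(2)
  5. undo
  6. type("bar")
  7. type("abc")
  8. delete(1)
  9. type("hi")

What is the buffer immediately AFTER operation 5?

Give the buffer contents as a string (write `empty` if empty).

After op 1 (type): buf='red' undo_depth=1 redo_depth=0
After op 2 (undo): buf='(empty)' undo_depth=0 redo_depth=1
After op 3 (type): buf='two' undo_depth=1 redo_depth=0
After op 4 (delete): buf='t' undo_depth=2 redo_depth=0
After op 5 (undo): buf='two' undo_depth=1 redo_depth=1

Answer: two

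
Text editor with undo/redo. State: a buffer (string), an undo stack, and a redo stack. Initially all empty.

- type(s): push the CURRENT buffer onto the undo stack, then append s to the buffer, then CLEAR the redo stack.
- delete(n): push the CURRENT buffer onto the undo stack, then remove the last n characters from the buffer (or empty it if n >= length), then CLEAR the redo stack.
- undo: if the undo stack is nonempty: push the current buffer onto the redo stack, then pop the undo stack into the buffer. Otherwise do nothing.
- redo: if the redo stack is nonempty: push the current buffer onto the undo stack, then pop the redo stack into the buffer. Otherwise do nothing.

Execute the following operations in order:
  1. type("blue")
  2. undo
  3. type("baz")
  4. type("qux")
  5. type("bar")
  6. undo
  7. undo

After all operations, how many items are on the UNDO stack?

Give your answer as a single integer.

Answer: 1

Derivation:
After op 1 (type): buf='blue' undo_depth=1 redo_depth=0
After op 2 (undo): buf='(empty)' undo_depth=0 redo_depth=1
After op 3 (type): buf='baz' undo_depth=1 redo_depth=0
After op 4 (type): buf='bazqux' undo_depth=2 redo_depth=0
After op 5 (type): buf='bazquxbar' undo_depth=3 redo_depth=0
After op 6 (undo): buf='bazqux' undo_depth=2 redo_depth=1
After op 7 (undo): buf='baz' undo_depth=1 redo_depth=2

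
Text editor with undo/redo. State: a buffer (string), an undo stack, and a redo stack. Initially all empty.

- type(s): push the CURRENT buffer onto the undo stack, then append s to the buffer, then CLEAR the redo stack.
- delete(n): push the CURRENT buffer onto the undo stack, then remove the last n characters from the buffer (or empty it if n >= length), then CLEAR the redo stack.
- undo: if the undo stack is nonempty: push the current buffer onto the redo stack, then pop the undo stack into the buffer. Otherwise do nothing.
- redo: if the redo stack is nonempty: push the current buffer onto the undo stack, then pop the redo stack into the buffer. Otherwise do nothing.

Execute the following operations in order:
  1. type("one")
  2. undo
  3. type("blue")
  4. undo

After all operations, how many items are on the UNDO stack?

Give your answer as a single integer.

After op 1 (type): buf='one' undo_depth=1 redo_depth=0
After op 2 (undo): buf='(empty)' undo_depth=0 redo_depth=1
After op 3 (type): buf='blue' undo_depth=1 redo_depth=0
After op 4 (undo): buf='(empty)' undo_depth=0 redo_depth=1

Answer: 0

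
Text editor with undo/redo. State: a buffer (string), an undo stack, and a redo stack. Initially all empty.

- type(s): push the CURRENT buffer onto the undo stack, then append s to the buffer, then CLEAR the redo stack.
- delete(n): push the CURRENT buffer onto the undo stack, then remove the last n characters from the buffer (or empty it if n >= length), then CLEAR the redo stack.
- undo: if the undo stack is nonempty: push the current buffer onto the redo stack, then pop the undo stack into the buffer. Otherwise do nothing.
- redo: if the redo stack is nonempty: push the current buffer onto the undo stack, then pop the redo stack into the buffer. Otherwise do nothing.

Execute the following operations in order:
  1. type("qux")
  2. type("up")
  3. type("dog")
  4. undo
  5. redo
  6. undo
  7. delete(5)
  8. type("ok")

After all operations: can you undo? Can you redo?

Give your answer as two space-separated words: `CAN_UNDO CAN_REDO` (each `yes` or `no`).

After op 1 (type): buf='qux' undo_depth=1 redo_depth=0
After op 2 (type): buf='quxup' undo_depth=2 redo_depth=0
After op 3 (type): buf='quxupdog' undo_depth=3 redo_depth=0
After op 4 (undo): buf='quxup' undo_depth=2 redo_depth=1
After op 5 (redo): buf='quxupdog' undo_depth=3 redo_depth=0
After op 6 (undo): buf='quxup' undo_depth=2 redo_depth=1
After op 7 (delete): buf='(empty)' undo_depth=3 redo_depth=0
After op 8 (type): buf='ok' undo_depth=4 redo_depth=0

Answer: yes no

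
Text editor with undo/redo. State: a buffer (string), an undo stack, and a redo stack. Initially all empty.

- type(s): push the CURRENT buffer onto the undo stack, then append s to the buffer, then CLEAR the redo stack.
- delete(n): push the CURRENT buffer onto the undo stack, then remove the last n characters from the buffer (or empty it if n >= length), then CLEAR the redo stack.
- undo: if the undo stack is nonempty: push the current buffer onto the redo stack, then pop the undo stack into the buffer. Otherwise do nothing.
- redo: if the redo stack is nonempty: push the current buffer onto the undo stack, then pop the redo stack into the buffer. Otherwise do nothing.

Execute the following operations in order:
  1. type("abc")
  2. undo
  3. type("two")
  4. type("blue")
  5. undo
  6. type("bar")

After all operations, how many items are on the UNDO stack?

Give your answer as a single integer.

Answer: 2

Derivation:
After op 1 (type): buf='abc' undo_depth=1 redo_depth=0
After op 2 (undo): buf='(empty)' undo_depth=0 redo_depth=1
After op 3 (type): buf='two' undo_depth=1 redo_depth=0
After op 4 (type): buf='twoblue' undo_depth=2 redo_depth=0
After op 5 (undo): buf='two' undo_depth=1 redo_depth=1
After op 6 (type): buf='twobar' undo_depth=2 redo_depth=0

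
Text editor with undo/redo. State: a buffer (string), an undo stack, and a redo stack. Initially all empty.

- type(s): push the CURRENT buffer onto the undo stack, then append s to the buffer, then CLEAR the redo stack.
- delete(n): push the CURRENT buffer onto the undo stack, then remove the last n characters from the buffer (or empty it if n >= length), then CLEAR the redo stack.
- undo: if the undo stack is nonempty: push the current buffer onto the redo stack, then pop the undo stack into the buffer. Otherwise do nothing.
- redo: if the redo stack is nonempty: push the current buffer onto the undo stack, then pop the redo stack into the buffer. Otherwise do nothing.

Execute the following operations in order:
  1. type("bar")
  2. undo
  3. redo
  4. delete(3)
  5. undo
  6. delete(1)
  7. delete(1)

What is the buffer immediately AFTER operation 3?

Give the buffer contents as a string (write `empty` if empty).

Answer: bar

Derivation:
After op 1 (type): buf='bar' undo_depth=1 redo_depth=0
After op 2 (undo): buf='(empty)' undo_depth=0 redo_depth=1
After op 3 (redo): buf='bar' undo_depth=1 redo_depth=0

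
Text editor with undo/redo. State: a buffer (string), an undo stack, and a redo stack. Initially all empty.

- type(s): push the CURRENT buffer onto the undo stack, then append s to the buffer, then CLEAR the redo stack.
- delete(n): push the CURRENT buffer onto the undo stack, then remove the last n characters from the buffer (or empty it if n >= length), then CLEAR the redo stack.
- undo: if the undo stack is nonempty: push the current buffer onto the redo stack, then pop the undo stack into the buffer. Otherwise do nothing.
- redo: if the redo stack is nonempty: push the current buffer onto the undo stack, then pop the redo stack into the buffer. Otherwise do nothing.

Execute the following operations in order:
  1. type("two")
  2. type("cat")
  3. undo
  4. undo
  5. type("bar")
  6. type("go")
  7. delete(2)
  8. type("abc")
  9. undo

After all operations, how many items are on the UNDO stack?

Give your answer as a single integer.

Answer: 3

Derivation:
After op 1 (type): buf='two' undo_depth=1 redo_depth=0
After op 2 (type): buf='twocat' undo_depth=2 redo_depth=0
After op 3 (undo): buf='two' undo_depth=1 redo_depth=1
After op 4 (undo): buf='(empty)' undo_depth=0 redo_depth=2
After op 5 (type): buf='bar' undo_depth=1 redo_depth=0
After op 6 (type): buf='bargo' undo_depth=2 redo_depth=0
After op 7 (delete): buf='bar' undo_depth=3 redo_depth=0
After op 8 (type): buf='barabc' undo_depth=4 redo_depth=0
After op 9 (undo): buf='bar' undo_depth=3 redo_depth=1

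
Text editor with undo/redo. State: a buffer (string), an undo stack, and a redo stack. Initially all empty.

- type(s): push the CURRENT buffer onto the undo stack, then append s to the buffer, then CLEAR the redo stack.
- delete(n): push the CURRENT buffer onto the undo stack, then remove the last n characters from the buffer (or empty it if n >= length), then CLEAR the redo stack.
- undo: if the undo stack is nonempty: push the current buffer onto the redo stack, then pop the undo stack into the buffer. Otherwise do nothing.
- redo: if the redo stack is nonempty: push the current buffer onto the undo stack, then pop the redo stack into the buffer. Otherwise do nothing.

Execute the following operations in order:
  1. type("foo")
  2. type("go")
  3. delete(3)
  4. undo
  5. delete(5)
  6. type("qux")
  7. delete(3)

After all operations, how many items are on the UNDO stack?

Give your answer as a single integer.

After op 1 (type): buf='foo' undo_depth=1 redo_depth=0
After op 2 (type): buf='foogo' undo_depth=2 redo_depth=0
After op 3 (delete): buf='fo' undo_depth=3 redo_depth=0
After op 4 (undo): buf='foogo' undo_depth=2 redo_depth=1
After op 5 (delete): buf='(empty)' undo_depth=3 redo_depth=0
After op 6 (type): buf='qux' undo_depth=4 redo_depth=0
After op 7 (delete): buf='(empty)' undo_depth=5 redo_depth=0

Answer: 5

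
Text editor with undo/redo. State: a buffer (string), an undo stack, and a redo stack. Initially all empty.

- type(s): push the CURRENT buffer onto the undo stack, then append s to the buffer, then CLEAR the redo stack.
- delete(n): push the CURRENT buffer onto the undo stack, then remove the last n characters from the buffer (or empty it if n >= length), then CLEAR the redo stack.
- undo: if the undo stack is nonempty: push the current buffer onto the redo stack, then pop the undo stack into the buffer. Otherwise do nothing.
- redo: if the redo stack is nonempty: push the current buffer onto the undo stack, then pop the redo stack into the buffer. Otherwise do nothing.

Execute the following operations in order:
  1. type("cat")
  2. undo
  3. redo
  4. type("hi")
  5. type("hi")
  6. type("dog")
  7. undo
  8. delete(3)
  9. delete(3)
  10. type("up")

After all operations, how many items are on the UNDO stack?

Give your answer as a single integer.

After op 1 (type): buf='cat' undo_depth=1 redo_depth=0
After op 2 (undo): buf='(empty)' undo_depth=0 redo_depth=1
After op 3 (redo): buf='cat' undo_depth=1 redo_depth=0
After op 4 (type): buf='cathi' undo_depth=2 redo_depth=0
After op 5 (type): buf='cathihi' undo_depth=3 redo_depth=0
After op 6 (type): buf='cathihidog' undo_depth=4 redo_depth=0
After op 7 (undo): buf='cathihi' undo_depth=3 redo_depth=1
After op 8 (delete): buf='cath' undo_depth=4 redo_depth=0
After op 9 (delete): buf='c' undo_depth=5 redo_depth=0
After op 10 (type): buf='cup' undo_depth=6 redo_depth=0

Answer: 6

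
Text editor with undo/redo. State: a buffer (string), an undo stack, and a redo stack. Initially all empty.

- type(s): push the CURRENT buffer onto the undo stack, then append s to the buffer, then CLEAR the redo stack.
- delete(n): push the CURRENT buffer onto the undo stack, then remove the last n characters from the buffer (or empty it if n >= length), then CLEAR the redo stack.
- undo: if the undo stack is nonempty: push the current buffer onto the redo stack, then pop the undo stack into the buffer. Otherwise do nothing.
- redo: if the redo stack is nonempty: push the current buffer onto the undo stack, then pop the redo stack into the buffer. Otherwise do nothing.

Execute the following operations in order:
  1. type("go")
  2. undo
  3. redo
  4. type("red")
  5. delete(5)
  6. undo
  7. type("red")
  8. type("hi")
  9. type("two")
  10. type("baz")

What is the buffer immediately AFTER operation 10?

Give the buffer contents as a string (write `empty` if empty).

After op 1 (type): buf='go' undo_depth=1 redo_depth=0
After op 2 (undo): buf='(empty)' undo_depth=0 redo_depth=1
After op 3 (redo): buf='go' undo_depth=1 redo_depth=0
After op 4 (type): buf='gored' undo_depth=2 redo_depth=0
After op 5 (delete): buf='(empty)' undo_depth=3 redo_depth=0
After op 6 (undo): buf='gored' undo_depth=2 redo_depth=1
After op 7 (type): buf='goredred' undo_depth=3 redo_depth=0
After op 8 (type): buf='goredredhi' undo_depth=4 redo_depth=0
After op 9 (type): buf='goredredhitwo' undo_depth=5 redo_depth=0
After op 10 (type): buf='goredredhitwobaz' undo_depth=6 redo_depth=0

Answer: goredredhitwobaz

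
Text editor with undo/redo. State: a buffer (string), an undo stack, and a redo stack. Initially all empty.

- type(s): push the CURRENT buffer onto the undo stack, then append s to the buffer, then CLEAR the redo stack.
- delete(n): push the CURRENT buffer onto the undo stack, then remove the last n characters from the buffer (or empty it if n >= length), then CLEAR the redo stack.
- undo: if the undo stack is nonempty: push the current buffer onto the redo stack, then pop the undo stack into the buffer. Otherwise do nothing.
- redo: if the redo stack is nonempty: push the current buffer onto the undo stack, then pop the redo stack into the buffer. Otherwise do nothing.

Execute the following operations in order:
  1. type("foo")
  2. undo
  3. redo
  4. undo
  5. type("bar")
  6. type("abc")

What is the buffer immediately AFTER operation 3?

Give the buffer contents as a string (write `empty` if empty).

Answer: foo

Derivation:
After op 1 (type): buf='foo' undo_depth=1 redo_depth=0
After op 2 (undo): buf='(empty)' undo_depth=0 redo_depth=1
After op 3 (redo): buf='foo' undo_depth=1 redo_depth=0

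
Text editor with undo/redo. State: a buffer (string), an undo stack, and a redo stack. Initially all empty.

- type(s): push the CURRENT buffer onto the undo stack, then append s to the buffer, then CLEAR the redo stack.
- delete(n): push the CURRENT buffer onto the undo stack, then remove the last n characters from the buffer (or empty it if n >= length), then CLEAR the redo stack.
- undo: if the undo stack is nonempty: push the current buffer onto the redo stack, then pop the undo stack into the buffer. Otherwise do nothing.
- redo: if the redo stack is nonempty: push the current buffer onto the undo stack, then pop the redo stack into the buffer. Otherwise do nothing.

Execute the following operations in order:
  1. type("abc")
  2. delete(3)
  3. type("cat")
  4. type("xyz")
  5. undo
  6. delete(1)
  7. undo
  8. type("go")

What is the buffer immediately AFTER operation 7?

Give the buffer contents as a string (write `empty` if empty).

After op 1 (type): buf='abc' undo_depth=1 redo_depth=0
After op 2 (delete): buf='(empty)' undo_depth=2 redo_depth=0
After op 3 (type): buf='cat' undo_depth=3 redo_depth=0
After op 4 (type): buf='catxyz' undo_depth=4 redo_depth=0
After op 5 (undo): buf='cat' undo_depth=3 redo_depth=1
After op 6 (delete): buf='ca' undo_depth=4 redo_depth=0
After op 7 (undo): buf='cat' undo_depth=3 redo_depth=1

Answer: cat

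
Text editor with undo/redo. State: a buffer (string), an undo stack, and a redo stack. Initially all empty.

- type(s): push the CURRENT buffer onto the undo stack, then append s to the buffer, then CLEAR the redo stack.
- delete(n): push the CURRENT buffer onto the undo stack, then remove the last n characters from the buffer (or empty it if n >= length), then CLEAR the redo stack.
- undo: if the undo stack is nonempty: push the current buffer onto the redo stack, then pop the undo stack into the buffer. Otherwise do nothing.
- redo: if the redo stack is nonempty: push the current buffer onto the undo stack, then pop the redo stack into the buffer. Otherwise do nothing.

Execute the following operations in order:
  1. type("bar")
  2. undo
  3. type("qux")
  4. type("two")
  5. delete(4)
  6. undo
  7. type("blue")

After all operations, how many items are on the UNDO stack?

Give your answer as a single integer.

After op 1 (type): buf='bar' undo_depth=1 redo_depth=0
After op 2 (undo): buf='(empty)' undo_depth=0 redo_depth=1
After op 3 (type): buf='qux' undo_depth=1 redo_depth=0
After op 4 (type): buf='quxtwo' undo_depth=2 redo_depth=0
After op 5 (delete): buf='qu' undo_depth=3 redo_depth=0
After op 6 (undo): buf='quxtwo' undo_depth=2 redo_depth=1
After op 7 (type): buf='quxtwoblue' undo_depth=3 redo_depth=0

Answer: 3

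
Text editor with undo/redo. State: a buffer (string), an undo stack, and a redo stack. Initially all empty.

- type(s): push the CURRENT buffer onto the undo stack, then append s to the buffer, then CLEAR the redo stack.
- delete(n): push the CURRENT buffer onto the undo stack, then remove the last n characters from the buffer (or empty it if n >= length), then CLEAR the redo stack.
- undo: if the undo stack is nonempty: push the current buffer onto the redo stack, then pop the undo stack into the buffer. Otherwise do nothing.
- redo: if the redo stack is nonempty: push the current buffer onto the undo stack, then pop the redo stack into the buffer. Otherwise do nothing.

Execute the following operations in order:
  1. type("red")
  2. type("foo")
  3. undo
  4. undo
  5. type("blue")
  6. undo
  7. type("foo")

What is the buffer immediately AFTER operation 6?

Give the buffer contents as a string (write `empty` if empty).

After op 1 (type): buf='red' undo_depth=1 redo_depth=0
After op 2 (type): buf='redfoo' undo_depth=2 redo_depth=0
After op 3 (undo): buf='red' undo_depth=1 redo_depth=1
After op 4 (undo): buf='(empty)' undo_depth=0 redo_depth=2
After op 5 (type): buf='blue' undo_depth=1 redo_depth=0
After op 6 (undo): buf='(empty)' undo_depth=0 redo_depth=1

Answer: empty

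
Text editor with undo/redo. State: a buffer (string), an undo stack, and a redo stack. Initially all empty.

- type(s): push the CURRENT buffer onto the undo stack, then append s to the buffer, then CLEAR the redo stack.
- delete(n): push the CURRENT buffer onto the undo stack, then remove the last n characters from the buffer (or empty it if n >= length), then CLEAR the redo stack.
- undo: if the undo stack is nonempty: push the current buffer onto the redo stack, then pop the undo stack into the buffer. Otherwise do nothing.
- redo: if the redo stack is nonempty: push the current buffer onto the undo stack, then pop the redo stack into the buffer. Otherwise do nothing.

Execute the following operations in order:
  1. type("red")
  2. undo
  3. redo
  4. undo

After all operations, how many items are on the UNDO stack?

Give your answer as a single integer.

After op 1 (type): buf='red' undo_depth=1 redo_depth=0
After op 2 (undo): buf='(empty)' undo_depth=0 redo_depth=1
After op 3 (redo): buf='red' undo_depth=1 redo_depth=0
After op 4 (undo): buf='(empty)' undo_depth=0 redo_depth=1

Answer: 0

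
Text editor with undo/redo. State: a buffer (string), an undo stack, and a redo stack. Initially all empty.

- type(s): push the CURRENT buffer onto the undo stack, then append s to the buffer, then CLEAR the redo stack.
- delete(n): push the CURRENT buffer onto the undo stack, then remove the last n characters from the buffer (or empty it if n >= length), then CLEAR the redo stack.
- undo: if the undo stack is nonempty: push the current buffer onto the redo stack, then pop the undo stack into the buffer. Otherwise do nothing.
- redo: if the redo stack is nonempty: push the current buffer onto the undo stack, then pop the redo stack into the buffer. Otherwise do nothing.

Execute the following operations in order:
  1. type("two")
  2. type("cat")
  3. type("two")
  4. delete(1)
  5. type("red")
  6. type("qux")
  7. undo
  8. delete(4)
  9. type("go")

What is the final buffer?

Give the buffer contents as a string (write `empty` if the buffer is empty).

Answer: twocattgo

Derivation:
After op 1 (type): buf='two' undo_depth=1 redo_depth=0
After op 2 (type): buf='twocat' undo_depth=2 redo_depth=0
After op 3 (type): buf='twocattwo' undo_depth=3 redo_depth=0
After op 4 (delete): buf='twocattw' undo_depth=4 redo_depth=0
After op 5 (type): buf='twocattwred' undo_depth=5 redo_depth=0
After op 6 (type): buf='twocattwredqux' undo_depth=6 redo_depth=0
After op 7 (undo): buf='twocattwred' undo_depth=5 redo_depth=1
After op 8 (delete): buf='twocatt' undo_depth=6 redo_depth=0
After op 9 (type): buf='twocattgo' undo_depth=7 redo_depth=0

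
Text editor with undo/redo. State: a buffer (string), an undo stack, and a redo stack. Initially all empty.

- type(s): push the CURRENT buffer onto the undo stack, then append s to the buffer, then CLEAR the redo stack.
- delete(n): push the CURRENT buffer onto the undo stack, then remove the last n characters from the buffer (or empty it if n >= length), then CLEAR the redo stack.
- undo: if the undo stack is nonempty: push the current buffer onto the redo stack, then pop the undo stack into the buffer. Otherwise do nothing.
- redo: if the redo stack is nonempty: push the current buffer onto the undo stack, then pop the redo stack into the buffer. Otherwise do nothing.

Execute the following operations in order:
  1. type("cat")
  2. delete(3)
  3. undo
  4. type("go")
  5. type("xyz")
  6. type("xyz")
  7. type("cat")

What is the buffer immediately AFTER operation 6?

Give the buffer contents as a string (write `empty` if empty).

Answer: catgoxyzxyz

Derivation:
After op 1 (type): buf='cat' undo_depth=1 redo_depth=0
After op 2 (delete): buf='(empty)' undo_depth=2 redo_depth=0
After op 3 (undo): buf='cat' undo_depth=1 redo_depth=1
After op 4 (type): buf='catgo' undo_depth=2 redo_depth=0
After op 5 (type): buf='catgoxyz' undo_depth=3 redo_depth=0
After op 6 (type): buf='catgoxyzxyz' undo_depth=4 redo_depth=0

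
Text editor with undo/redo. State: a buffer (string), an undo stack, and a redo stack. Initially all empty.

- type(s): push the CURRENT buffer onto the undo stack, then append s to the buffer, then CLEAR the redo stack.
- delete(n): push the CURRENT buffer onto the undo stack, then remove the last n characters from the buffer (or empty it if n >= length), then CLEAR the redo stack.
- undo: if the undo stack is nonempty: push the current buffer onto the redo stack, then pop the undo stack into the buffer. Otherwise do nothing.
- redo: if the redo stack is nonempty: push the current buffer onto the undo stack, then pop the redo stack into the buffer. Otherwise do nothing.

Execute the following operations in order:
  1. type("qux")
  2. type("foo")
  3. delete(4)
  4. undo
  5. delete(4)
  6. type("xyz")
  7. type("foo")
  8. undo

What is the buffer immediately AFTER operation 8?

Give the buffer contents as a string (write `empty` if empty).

After op 1 (type): buf='qux' undo_depth=1 redo_depth=0
After op 2 (type): buf='quxfoo' undo_depth=2 redo_depth=0
After op 3 (delete): buf='qu' undo_depth=3 redo_depth=0
After op 4 (undo): buf='quxfoo' undo_depth=2 redo_depth=1
After op 5 (delete): buf='qu' undo_depth=3 redo_depth=0
After op 6 (type): buf='quxyz' undo_depth=4 redo_depth=0
After op 7 (type): buf='quxyzfoo' undo_depth=5 redo_depth=0
After op 8 (undo): buf='quxyz' undo_depth=4 redo_depth=1

Answer: quxyz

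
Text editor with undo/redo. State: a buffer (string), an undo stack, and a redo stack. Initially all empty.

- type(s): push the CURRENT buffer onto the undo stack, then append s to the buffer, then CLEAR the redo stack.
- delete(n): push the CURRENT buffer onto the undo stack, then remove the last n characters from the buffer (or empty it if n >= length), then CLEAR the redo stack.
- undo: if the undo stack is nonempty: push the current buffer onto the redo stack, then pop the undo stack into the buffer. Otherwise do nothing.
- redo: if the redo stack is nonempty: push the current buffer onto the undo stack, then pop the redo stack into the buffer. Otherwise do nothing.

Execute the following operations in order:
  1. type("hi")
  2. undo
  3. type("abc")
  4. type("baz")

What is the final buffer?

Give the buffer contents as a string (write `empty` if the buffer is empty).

Answer: abcbaz

Derivation:
After op 1 (type): buf='hi' undo_depth=1 redo_depth=0
After op 2 (undo): buf='(empty)' undo_depth=0 redo_depth=1
After op 3 (type): buf='abc' undo_depth=1 redo_depth=0
After op 4 (type): buf='abcbaz' undo_depth=2 redo_depth=0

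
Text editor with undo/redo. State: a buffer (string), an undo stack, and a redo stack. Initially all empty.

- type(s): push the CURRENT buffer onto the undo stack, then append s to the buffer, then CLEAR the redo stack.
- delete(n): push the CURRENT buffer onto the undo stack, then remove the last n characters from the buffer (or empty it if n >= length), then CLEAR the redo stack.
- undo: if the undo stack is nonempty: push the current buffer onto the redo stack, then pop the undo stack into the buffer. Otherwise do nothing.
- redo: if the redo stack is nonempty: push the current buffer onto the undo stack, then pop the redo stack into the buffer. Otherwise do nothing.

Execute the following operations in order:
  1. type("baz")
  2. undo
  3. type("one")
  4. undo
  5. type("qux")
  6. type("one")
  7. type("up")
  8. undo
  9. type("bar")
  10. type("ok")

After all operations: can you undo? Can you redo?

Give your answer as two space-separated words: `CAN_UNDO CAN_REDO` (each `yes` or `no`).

After op 1 (type): buf='baz' undo_depth=1 redo_depth=0
After op 2 (undo): buf='(empty)' undo_depth=0 redo_depth=1
After op 3 (type): buf='one' undo_depth=1 redo_depth=0
After op 4 (undo): buf='(empty)' undo_depth=0 redo_depth=1
After op 5 (type): buf='qux' undo_depth=1 redo_depth=0
After op 6 (type): buf='quxone' undo_depth=2 redo_depth=0
After op 7 (type): buf='quxoneup' undo_depth=3 redo_depth=0
After op 8 (undo): buf='quxone' undo_depth=2 redo_depth=1
After op 9 (type): buf='quxonebar' undo_depth=3 redo_depth=0
After op 10 (type): buf='quxonebarok' undo_depth=4 redo_depth=0

Answer: yes no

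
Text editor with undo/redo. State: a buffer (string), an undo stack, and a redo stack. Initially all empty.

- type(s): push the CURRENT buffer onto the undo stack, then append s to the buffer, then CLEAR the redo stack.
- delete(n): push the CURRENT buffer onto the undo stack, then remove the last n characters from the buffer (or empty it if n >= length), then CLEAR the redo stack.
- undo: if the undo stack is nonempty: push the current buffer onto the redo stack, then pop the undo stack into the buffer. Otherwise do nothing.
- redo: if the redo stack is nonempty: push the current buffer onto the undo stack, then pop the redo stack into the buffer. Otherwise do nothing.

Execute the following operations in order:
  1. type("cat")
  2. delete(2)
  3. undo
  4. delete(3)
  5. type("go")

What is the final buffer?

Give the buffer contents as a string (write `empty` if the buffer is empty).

After op 1 (type): buf='cat' undo_depth=1 redo_depth=0
After op 2 (delete): buf='c' undo_depth=2 redo_depth=0
After op 3 (undo): buf='cat' undo_depth=1 redo_depth=1
After op 4 (delete): buf='(empty)' undo_depth=2 redo_depth=0
After op 5 (type): buf='go' undo_depth=3 redo_depth=0

Answer: go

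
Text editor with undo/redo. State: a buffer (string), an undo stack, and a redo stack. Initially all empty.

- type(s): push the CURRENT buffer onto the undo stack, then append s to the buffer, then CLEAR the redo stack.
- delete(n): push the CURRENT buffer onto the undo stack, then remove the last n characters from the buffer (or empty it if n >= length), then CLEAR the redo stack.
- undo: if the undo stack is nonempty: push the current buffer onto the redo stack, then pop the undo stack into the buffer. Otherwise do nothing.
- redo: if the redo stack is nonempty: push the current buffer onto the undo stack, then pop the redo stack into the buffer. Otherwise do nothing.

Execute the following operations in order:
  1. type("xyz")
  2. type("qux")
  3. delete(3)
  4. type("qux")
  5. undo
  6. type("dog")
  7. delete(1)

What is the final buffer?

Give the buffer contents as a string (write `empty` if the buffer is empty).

Answer: xyzdo

Derivation:
After op 1 (type): buf='xyz' undo_depth=1 redo_depth=0
After op 2 (type): buf='xyzqux' undo_depth=2 redo_depth=0
After op 3 (delete): buf='xyz' undo_depth=3 redo_depth=0
After op 4 (type): buf='xyzqux' undo_depth=4 redo_depth=0
After op 5 (undo): buf='xyz' undo_depth=3 redo_depth=1
After op 6 (type): buf='xyzdog' undo_depth=4 redo_depth=0
After op 7 (delete): buf='xyzdo' undo_depth=5 redo_depth=0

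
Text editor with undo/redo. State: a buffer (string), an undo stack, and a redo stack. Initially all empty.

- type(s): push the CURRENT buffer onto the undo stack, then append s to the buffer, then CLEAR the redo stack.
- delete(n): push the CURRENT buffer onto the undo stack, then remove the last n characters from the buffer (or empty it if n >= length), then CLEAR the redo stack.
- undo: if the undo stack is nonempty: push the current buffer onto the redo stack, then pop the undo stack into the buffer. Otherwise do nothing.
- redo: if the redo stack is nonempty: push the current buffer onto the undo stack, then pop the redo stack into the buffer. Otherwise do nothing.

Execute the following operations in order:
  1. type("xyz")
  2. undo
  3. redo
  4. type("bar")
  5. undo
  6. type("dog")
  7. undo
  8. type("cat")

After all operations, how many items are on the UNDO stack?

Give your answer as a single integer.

Answer: 2

Derivation:
After op 1 (type): buf='xyz' undo_depth=1 redo_depth=0
After op 2 (undo): buf='(empty)' undo_depth=0 redo_depth=1
After op 3 (redo): buf='xyz' undo_depth=1 redo_depth=0
After op 4 (type): buf='xyzbar' undo_depth=2 redo_depth=0
After op 5 (undo): buf='xyz' undo_depth=1 redo_depth=1
After op 6 (type): buf='xyzdog' undo_depth=2 redo_depth=0
After op 7 (undo): buf='xyz' undo_depth=1 redo_depth=1
After op 8 (type): buf='xyzcat' undo_depth=2 redo_depth=0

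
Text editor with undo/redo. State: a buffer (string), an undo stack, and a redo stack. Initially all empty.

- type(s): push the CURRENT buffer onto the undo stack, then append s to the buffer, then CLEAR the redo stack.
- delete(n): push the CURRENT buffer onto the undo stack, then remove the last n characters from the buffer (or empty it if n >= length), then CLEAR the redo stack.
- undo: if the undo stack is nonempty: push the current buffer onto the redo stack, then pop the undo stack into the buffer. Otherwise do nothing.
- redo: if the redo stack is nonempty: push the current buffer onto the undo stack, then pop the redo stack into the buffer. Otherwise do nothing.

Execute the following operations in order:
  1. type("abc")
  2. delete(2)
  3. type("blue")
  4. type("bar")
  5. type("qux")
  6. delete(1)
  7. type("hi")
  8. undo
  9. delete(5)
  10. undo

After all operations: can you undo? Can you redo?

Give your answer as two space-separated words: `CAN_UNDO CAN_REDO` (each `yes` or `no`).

Answer: yes yes

Derivation:
After op 1 (type): buf='abc' undo_depth=1 redo_depth=0
After op 2 (delete): buf='a' undo_depth=2 redo_depth=0
After op 3 (type): buf='ablue' undo_depth=3 redo_depth=0
After op 4 (type): buf='abluebar' undo_depth=4 redo_depth=0
After op 5 (type): buf='abluebarqux' undo_depth=5 redo_depth=0
After op 6 (delete): buf='abluebarqu' undo_depth=6 redo_depth=0
After op 7 (type): buf='abluebarquhi' undo_depth=7 redo_depth=0
After op 8 (undo): buf='abluebarqu' undo_depth=6 redo_depth=1
After op 9 (delete): buf='ablue' undo_depth=7 redo_depth=0
After op 10 (undo): buf='abluebarqu' undo_depth=6 redo_depth=1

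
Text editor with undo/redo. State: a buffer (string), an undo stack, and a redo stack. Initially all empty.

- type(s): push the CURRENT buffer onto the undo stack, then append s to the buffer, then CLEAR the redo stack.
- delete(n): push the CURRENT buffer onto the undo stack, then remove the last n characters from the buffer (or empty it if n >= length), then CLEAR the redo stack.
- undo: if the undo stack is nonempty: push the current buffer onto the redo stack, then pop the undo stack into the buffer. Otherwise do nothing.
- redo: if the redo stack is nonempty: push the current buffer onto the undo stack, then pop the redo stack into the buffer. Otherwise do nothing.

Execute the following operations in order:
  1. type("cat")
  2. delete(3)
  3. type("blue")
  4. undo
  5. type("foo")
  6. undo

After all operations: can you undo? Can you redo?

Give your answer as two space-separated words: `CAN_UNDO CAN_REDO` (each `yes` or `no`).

After op 1 (type): buf='cat' undo_depth=1 redo_depth=0
After op 2 (delete): buf='(empty)' undo_depth=2 redo_depth=0
After op 3 (type): buf='blue' undo_depth=3 redo_depth=0
After op 4 (undo): buf='(empty)' undo_depth=2 redo_depth=1
After op 5 (type): buf='foo' undo_depth=3 redo_depth=0
After op 6 (undo): buf='(empty)' undo_depth=2 redo_depth=1

Answer: yes yes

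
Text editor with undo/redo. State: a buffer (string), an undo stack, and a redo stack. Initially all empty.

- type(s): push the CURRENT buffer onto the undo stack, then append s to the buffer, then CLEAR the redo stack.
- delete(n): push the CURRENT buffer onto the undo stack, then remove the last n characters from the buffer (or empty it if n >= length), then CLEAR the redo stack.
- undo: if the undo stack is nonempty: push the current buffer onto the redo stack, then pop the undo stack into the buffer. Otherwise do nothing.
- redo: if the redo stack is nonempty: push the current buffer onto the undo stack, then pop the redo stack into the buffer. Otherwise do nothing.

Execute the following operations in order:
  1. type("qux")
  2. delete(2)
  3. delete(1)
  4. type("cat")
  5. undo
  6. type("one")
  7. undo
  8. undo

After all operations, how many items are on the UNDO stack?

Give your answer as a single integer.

After op 1 (type): buf='qux' undo_depth=1 redo_depth=0
After op 2 (delete): buf='q' undo_depth=2 redo_depth=0
After op 3 (delete): buf='(empty)' undo_depth=3 redo_depth=0
After op 4 (type): buf='cat' undo_depth=4 redo_depth=0
After op 5 (undo): buf='(empty)' undo_depth=3 redo_depth=1
After op 6 (type): buf='one' undo_depth=4 redo_depth=0
After op 7 (undo): buf='(empty)' undo_depth=3 redo_depth=1
After op 8 (undo): buf='q' undo_depth=2 redo_depth=2

Answer: 2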